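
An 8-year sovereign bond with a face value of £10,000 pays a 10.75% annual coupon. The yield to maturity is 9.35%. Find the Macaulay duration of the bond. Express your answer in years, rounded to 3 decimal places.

Periodic yield y = 0.0935. Discount each cash flow and weight by its year:
  t   CF        PV=CF/(1+0.0935)^t    t·PV
  1     1,075.00       983.0818       983.0818
  2     1,075.00       899.0232     1,798.0464
  3     1,075.00       822.1520     2,466.4559
  4     1,075.00       751.8537     3,007.4146
  5     1,075.00       687.5662     3,437.8311
  6     1,075.00       628.7757     3,772.6541
  7     1,075.00       575.0121     4,025.0844
  8    11,075.00     5,417.4316    43,339.4527
  Σ                 10,764.8962    62,830.0211
Price P = Σ PV = 10,764.8962.
Macaulay duration = Σ(t·PV) / P = 62,830.0211 / 10,764.8962 = 5.83657 years.

5.837 years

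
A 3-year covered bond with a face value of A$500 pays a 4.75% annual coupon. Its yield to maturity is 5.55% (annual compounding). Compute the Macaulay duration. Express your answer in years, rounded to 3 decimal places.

Periodic yield y = 0.0555. Discount each cash flow and weight by its year:
  t   CF        PV=CF/(1+0.0555)^t    t·PV
  1        23.75        22.5012        22.5012
  2        23.75        21.3180        42.6361
  3       523.75       445.3991     1,336.1973
  Σ                    489.2183     1,401.3345
Price P = Σ PV = 489.2183.
Macaulay duration = Σ(t·PV) / P = 1,401.3345 / 489.2183 = 2.86444 years.

2.864 years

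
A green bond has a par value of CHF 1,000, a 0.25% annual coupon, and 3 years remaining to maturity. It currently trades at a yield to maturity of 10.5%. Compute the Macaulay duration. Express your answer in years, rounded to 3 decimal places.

Periodic yield y = 0.105. Discount each cash flow and weight by its year:
  t   CF        PV=CF/(1+0.105)^t    t·PV
  1         2.50         2.2624         2.2624
  2         2.50         2.0475         4.0949
  3     1,002.50       743.0149     2,229.0448
  Σ                    747.3248     2,235.4022
Price P = Σ PV = 747.3248.
Macaulay duration = Σ(t·PV) / P = 2,235.4022 / 747.3248 = 2.99121 years.

2.991 years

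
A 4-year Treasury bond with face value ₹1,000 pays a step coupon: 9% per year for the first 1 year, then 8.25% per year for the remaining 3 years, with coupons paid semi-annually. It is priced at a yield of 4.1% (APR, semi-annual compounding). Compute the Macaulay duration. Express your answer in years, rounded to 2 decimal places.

Periodic yield y = 0.0205. Discount each cash flow and weight by its period:
  t   CF        PV=CF/(1+0.0205)^t    t·PV
  1        45.00        44.0960        44.0960
  2        45.00        43.2102        86.4204
  3        41.25        38.8137       116.4411
  4        41.25        38.0340       152.1360
  5        41.25        37.2700       186.3498
  6        41.25        36.5213       219.1276
  7        41.25        35.7876       250.5134
  8     1,041.25       885.2194     7,081.7555
  Σ                  1,158.9522     8,136.8398
Price P = Σ PV = 1,158.9522.
Macaulay duration = Σ(t·PV) / P = 8,136.8398 / 1,158.9522 = 7.02086 half-year periods.
In years: 7.02086 / 2 = 3.51043 years.

3.51 years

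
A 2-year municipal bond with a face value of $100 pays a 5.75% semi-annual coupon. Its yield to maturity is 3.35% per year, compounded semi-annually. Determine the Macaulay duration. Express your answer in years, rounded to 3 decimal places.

1.920 years

Periodic yield y = 0.01675. Discount each cash flow and weight by its period:
  t   CF        PV=CF/(1+0.01675)^t    t·PV
  1        2.875         2.8276         2.8276
  2        2.875         2.7811         5.5621
  3        2.875         2.7352         8.2057
  4      102.875        96.2616       385.0464
  Σ                    104.6055       401.6419
Price P = Σ PV = 104.6055.
Macaulay duration = Σ(t·PV) / P = 401.6419 / 104.6055 = 3.83959 half-year periods.
In years: 3.83959 / 2 = 1.91979 years.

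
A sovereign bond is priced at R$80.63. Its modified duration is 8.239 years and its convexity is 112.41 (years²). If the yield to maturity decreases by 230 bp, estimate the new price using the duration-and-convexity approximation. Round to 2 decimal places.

R$98.31

Duration effect: -D_mod·Δy = -8.239 × (-0.023) = +0.189497
Convexity effect: ½·C·(Δy)² = 0.5 × 112.41 × (-0.023)² = +0.029732445
ΔP/P ≈ +0.189497 + 0.029732445 = +0.219229445
New price ≈ 80.63 × (1 + 0.219229445) = 98.30647015035.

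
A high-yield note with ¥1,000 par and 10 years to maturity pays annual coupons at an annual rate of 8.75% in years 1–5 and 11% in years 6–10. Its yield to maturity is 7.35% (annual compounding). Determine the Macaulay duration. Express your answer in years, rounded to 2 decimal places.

7.24 years

Periodic yield y = 0.0735. Discount each cash flow and weight by its year:
  t   CF        PV=CF/(1+0.0735)^t    t·PV
  1        87.50        81.5091        81.5091
  2        87.50        75.9283       151.8567
  3        87.50        70.7297       212.1891
  4        87.50        65.8870       263.5481
  5        87.50        61.3759       306.8795
  6       110.00        71.8754       431.2525
  7       110.00        66.9543       468.6800
  8       110.00        62.3701       498.9606
  9       110.00        58.0997       522.8977
  10    1,110.00       546.1381     5,461.3812
  Σ                  1,160.8677     8,399.1545
Price P = Σ PV = 1,160.8677.
Macaulay duration = Σ(t·PV) / P = 8,399.1545 / 1,160.8677 = 7.23524 years.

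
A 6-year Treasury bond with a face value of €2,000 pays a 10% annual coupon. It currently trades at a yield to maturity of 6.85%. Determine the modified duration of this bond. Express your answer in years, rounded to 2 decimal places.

Periodic yield y = 0.0685. First find Macaulay duration:
  t   CF        PV=CF/(1+0.0685)^t    t·PV
  1       200.00       187.1783       187.1783
  2       200.00       175.1786       350.3571
  3       200.00       163.9481       491.8443
  4       200.00       153.4376       613.7505
  5       200.00       143.6010       718.0048
  6     2,200.00     1,478.3441     8,870.0644
  Σ                  2,301.6876    11,231.1995
P = 2,301.6876; Macaulay duration = 11,231.1995 / 2,301.6876 = 4.87955 years.
Modified duration = D_Mac / (1 + y) = 4.87955 / 1.0685 = 4.56673 years.

4.57 years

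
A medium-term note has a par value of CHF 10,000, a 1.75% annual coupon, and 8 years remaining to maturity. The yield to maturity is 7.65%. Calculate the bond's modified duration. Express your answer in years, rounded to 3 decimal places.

Periodic yield y = 0.0765. First find Macaulay duration:
  t   CF        PV=CF/(1+0.0765)^t    t·PV
  1       175.00       162.5639       162.5639
  2       175.00       151.0115       302.0230
  3       175.00       140.2801       420.8402
  4       175.00       130.3113       521.2450
  5       175.00       121.0509       605.2543
  6       175.00       112.4485       674.6913
  7       175.00       104.4575       731.2028
  8    10,175.00     5,641.8579    45,134.8633
  Σ                  6,563.9815    48,552.6837
P = 6,563.9815; Macaulay duration = 48,552.6837 / 6,563.9815 = 7.39683 years.
Modified duration = D_Mac / (1 + y) = 7.39683 / 1.0765 = 6.87119 years.

6.871 years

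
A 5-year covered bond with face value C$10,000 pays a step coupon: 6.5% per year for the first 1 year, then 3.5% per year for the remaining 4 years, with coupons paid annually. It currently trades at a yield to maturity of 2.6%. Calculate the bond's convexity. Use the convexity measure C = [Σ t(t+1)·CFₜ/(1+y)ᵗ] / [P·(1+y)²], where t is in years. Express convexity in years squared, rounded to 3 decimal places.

25.420

With y = 0.026:
  t   CF        PV=CF/(1+0.026)^t    t·PV        t(t+1)·PV
  1       650.00       633.5283       633.5283       1,267.0565
  2       350.00       332.4860       664.9719       1,994.9158
  3       350.00       324.0604       972.1812       3,888.7248
  4       350.00       315.8483     1,263.3934       6,316.9668
  5    10,350.00     9,103.3983    45,516.9916     273,101.9497
  Σ                 10,709.3213    49,051.0664     286,569.6137
P = 10,709.3213.
Convexity = Σ t(t+1)·PV / [P·(1+y)²] = 286,569.6137 / (10,709.3213 × 1.052676) = 25.41988.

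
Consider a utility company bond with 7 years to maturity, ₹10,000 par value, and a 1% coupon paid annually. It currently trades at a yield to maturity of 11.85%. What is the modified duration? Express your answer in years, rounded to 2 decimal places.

5.98 years

Periodic yield y = 0.1185. First find Macaulay duration:
  t   CF        PV=CF/(1+0.1185)^t    t·PV
  1       100.00        89.4055        89.4055
  2       100.00        79.9334       159.8667
  3       100.00        71.4648       214.3943
  4       100.00        63.8934       255.5736
  5       100.00        57.1242       285.6210
  6       100.00        51.0721       306.4328
  7    10,100.00     4,611.7893    32,282.5249
  Σ                  5,024.6826    33,593.8188
P = 5,024.6826; Macaulay duration = 33,593.8188 / 5,024.6826 = 6.68576 years.
Modified duration = D_Mac / (1 + y) = 6.68576 / 1.1185 = 5.97743 years.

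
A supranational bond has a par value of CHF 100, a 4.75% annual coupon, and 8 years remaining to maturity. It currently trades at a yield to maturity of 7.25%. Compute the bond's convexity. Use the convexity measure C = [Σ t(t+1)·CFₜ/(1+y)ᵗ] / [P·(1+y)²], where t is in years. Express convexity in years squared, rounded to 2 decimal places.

With y = 0.0725:
  t   CF        PV=CF/(1+0.0725)^t    t·PV        t(t+1)·PV
  1         4.75         4.4289         4.4289           8.8578
  2         4.75         4.1295         8.2590          24.7771
  3         4.75         3.8504        11.5511          46.2044
  4         4.75         3.5901        14.3603          71.8016
  5         4.75         3.3474        16.7370         100.4219
  6         4.75         3.1211        18.7267         131.0868
  7         4.75         2.9101        20.3709         162.9673
  8       104.75        59.8378       478.7024       4,308.3217
  Σ                     85.2153       573.1363       4,854.4386
P = 85.2153.
Convexity = Σ t(t+1)·PV / [P·(1+y)²] = 4,854.4386 / (85.2153 × 1.150256) = 49.52526.

49.53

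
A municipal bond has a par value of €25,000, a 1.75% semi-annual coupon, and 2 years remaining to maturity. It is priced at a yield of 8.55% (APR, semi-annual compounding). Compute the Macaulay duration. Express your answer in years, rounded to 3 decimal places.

1.972 years

Periodic yield y = 0.04275. Discount each cash flow and weight by its period:
  t   CF        PV=CF/(1+0.04275)^t    t·PV
  1       218.75       209.7818       209.7818
  2       218.75       201.1813       402.3627
  3       218.75       192.9334       578.8003
  4    25,218.75    21,330.5848    85,322.3392
  Σ                 21,934.4814    86,513.2840
Price P = Σ PV = 21,934.4814.
Macaulay duration = Σ(t·PV) / P = 86,513.2840 / 21,934.4814 = 3.94417 half-year periods.
In years: 3.94417 / 2 = 1.97208 years.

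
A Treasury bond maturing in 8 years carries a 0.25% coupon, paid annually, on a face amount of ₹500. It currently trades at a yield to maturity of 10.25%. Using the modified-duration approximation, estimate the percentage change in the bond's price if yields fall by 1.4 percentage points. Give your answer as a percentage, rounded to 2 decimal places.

+10.02%

Periodic yield y = 0.1025. Modified duration first:
  t   CF        PV=CF/(1+0.1025)^t    t·PV
  1         1.25         1.1338         1.1338
  2         1.25         1.0284         2.0568
  3         1.25         0.9328         2.7983
  4         1.25         0.8460         3.3842
  5         1.25         0.7674         3.8370
  6         1.25         0.6960         4.1763
  7         1.25         0.6313         4.4193
  8       501.25       229.6284     1,837.0272
  Σ                    235.6642     1,858.8328
P = 235.6642; D_Mac = 7.88763 yrs; D_mod = 7.88763/(1+0.1025) = 7.15432 yrs.
ΔP/P ≈ -D_mod · Δy = -7.15432 × (-0.014) = +0.100160 = +10.0160%.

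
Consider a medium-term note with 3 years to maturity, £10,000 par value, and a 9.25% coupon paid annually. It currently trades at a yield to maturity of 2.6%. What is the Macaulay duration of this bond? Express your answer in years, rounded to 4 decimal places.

2.7746 years

Periodic yield y = 0.026. Discount each cash flow and weight by its year:
  t   CF        PV=CF/(1+0.026)^t    t·PV
  1       925.00       901.5595       901.5595
  2       925.00       878.7129     1,757.4258
  3    10,925.00    10,115.3139    30,345.9416
  Σ                 11,895.5862    33,004.9269
Price P = Σ PV = 11,895.5862.
Macaulay duration = Σ(t·PV) / P = 33,004.9269 / 11,895.5862 = 2.77455 years.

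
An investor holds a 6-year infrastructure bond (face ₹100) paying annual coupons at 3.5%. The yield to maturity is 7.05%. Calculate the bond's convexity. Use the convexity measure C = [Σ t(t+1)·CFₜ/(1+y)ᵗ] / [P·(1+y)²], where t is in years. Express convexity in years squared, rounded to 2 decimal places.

With y = 0.0705:
  t   CF        PV=CF/(1+0.0705)^t    t·PV        t(t+1)·PV
  1         3.50         3.2695         3.2695           6.5390
  2         3.50         3.0542         6.1084          18.3251
  3         3.50         2.8530         8.5591          34.2365
  4         3.50         2.6651        10.6606          53.3030
  5         3.50         2.4896        12.4481          74.6889
  6       103.50        68.7734       412.6402       2,888.4816
  Σ                     83.1049       453.6860       3,075.5741
P = 83.1049.
Convexity = Σ t(t+1)·PV / [P·(1+y)²] = 3,075.5741 / (83.1049 × 1.145970) = 32.29434.

32.29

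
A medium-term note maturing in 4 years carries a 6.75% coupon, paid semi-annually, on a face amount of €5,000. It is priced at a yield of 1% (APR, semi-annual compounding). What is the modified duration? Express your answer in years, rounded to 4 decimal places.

Periodic yield y = 0.005. First find Macaulay duration:
  t   CF        PV=CF/(1+0.005)^t    t·PV
  1       168.75       167.9104       167.9104
  2       168.75       167.0751       334.1501
  3       168.75       166.2439       498.7316
  4       168.75       165.4168       661.6671
  5       168.75       164.5938       822.9690
  6       168.75       163.7749       982.6496
  7       168.75       162.9601     1,140.7209
  8     5,168.75     4,966.5754    39,732.6032
  Σ                  6,124.5504    44,341.4018
P = 6,124.5504; Macaulay duration = 44,341.4018 / 6,124.5504 = 7.23994 half-year periods = 3.61997 years.
Modified duration = D_Mac / (1 + y) = 3.61997 / 1.005 = 3.60196 years.

3.6020 years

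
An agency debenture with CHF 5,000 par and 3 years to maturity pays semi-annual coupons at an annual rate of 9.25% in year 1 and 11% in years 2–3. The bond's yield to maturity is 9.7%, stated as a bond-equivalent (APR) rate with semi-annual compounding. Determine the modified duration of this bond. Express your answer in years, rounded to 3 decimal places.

Periodic yield y = 0.0485. First find Macaulay duration:
  t   CF        PV=CF/(1+0.0485)^t    t·PV
  1       231.25       220.5532       220.5532
  2       231.25       210.3511       420.7023
  3       275.00       238.5763       715.7290
  4       275.00       227.5406       910.1625
  5       275.00       217.0154     1,085.0769
  6     5,275.00     3,970.1952    23,821.1709
  Σ                  5,084.2318    27,173.3949
P = 5,084.2318; Macaulay duration = 27,173.3949 / 5,084.2318 = 5.34464 half-year periods = 2.67232 years.
Modified duration = D_Mac / (1 + y) = 2.67232 / 1.0485 = 2.54871 years.

2.549 years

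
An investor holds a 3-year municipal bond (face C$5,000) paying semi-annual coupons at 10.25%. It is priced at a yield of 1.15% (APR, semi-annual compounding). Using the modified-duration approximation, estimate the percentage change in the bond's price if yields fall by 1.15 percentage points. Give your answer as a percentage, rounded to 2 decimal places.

Periodic yield y = 0.00575. Modified duration first:
  t   CF        PV=CF/(1+0.00575)^t    t·PV
  1       256.25       254.7850       254.7850
  2       256.25       253.3283       506.6567
  3       256.25       251.8800       755.6401
  4       256.25       250.4400     1,001.7600
  5       256.25       249.0082     1,245.0411
  6     5,256.25     5,078.5036    30,471.0217
  Σ                  6,337.9452    34,234.9046
P = 6,337.9452; D_Mac = 5.40158 half-year periods = 2.70079 yrs; D_mod = 2.70079/(1+0.00575) = 2.68535 yrs.
ΔP/P ≈ -D_mod · Δy = -2.68535 × (-0.0115) = +0.030882 = +3.0882%.

+3.09%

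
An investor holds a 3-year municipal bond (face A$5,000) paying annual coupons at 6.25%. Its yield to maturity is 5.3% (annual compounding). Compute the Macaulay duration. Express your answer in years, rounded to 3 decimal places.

2.829 years

Periodic yield y = 0.053. Discount each cash flow and weight by its year:
  t   CF        PV=CF/(1+0.053)^t    t·PV
  1       312.50       296.7711       296.7711
  2       312.50       281.8339       563.6679
  3     5,312.50     4,550.0255    13,650.0765
  Σ                  5,128.6306    14,510.5155
Price P = Σ PV = 5,128.6306.
Macaulay duration = Σ(t·PV) / P = 14,510.5155 / 5,128.6306 = 2.82932 years.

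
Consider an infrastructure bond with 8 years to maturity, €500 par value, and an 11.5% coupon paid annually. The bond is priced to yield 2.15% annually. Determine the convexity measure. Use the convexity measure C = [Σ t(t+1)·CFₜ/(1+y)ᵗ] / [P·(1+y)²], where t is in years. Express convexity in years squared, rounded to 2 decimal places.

48.42

With y = 0.0215:
  t   CF        PV=CF/(1+0.0215)^t    t·PV        t(t+1)·PV
  1        57.50        56.2898        56.2898         112.5795
  2        57.50        55.1050       110.2100         330.6301
  3        57.50        53.9452       161.8356         647.3423
  4        57.50        52.8098       211.2391       1,056.1956
  5        57.50        51.6983       258.4913       1,550.9480
  6        57.50        50.6101       303.6609       2,125.6263
  7        57.50        49.5449       346.8145       2,774.5163
  8       557.50       470.2599     3,762.0788      33,858.7094
  Σ                    840.2630     5,210.6201      42,456.5475
P = 840.2630.
Convexity = Σ t(t+1)·PV / [P·(1+y)²] = 42,456.5475 / (840.2630 × 1.043462) = 48.42311.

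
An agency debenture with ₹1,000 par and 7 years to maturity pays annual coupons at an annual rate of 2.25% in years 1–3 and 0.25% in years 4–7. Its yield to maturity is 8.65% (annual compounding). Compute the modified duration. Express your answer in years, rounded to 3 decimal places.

6.000 years

Periodic yield y = 0.0865. First find Macaulay duration:
  t   CF        PV=CF/(1+0.0865)^t    t·PV
  1        22.50        20.7087        20.7087
  2        22.50        19.0600        38.1200
  3        22.50        17.5426        52.6277
  4         2.50         1.7940         7.1760
  5         2.50         1.6512         8.2558
  6         2.50         1.5197         9.1183
  7     1,002.50       560.8882     3,926.2171
  Σ                    623.1643     4,062.2236
P = 623.1643; Macaulay duration = 4,062.2236 / 623.1643 = 6.51870 years.
Modified duration = D_Mac / (1 + y) = 6.51870 / 1.0865 = 5.99973 years.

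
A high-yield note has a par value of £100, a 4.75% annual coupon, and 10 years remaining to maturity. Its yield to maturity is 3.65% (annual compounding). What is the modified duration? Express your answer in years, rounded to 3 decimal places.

Periodic yield y = 0.0365. First find Macaulay duration:
  t   CF        PV=CF/(1+0.0365)^t    t·PV
  1         4.75         4.5827         4.5827
  2         4.75         4.4214         8.8427
  3         4.75         4.2657        12.7970
  4         4.75         4.1154        16.4618
  5         4.75         3.9705        19.8526
  6         4.75         3.8307        22.9842
  7         4.75         3.6958        25.8706
  8         4.75         3.5657        28.5252
  9         4.75         3.4401        30.9608
  10      104.75        73.1916       731.9155
  Σ                    109.0795       902.7931
P = 109.0795; Macaulay duration = 902.7931 / 109.0795 = 8.27647 years.
Modified duration = D_Mac / (1 + y) = 8.27647 / 1.0365 = 7.98502 years.

7.985 years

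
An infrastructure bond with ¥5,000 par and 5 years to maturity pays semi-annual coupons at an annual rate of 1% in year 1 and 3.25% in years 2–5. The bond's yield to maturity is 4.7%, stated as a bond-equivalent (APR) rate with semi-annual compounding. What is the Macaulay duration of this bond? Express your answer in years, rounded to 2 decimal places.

4.73 years

Periodic yield y = 0.0235. Discount each cash flow and weight by its period:
  t   CF        PV=CF/(1+0.0235)^t    t·PV
  1        25.00        24.4260        24.4260
  2        25.00        23.8652        47.7303
  3        81.25        75.7809       227.3427
  4        81.25        74.0409       296.1638
  5        81.25        72.3409       361.7047
  6        81.25        70.6800       424.0798
  7        81.25        69.0571       483.3998
  8        81.25        67.4715       539.7723
  9        81.25        65.9224       593.3012
  10    5,081.25     4,028.0244    40,280.2440
  Σ                  4,571.6093    43,278.1647
Price P = Σ PV = 4,571.6093.
Macaulay duration = Σ(t·PV) / P = 43,278.1647 / 4,571.6093 = 9.46672 half-year periods.
In years: 9.46672 / 2 = 4.73336 years.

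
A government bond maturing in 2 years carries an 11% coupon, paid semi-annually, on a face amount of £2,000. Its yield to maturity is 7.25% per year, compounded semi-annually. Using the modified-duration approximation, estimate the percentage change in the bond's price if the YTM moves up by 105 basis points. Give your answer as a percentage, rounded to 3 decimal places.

-1.879%

Periodic yield y = 0.03625. Modified duration first:
  t   CF        PV=CF/(1+0.03625)^t    t·PV
  1       110.00       106.1520       106.1520
  2       110.00       102.4386       204.8772
  3       110.00        98.8551       296.5653
  4     2,110.00     1,829.8870     7,319.5482
  Σ                  2,137.3327     7,927.1426
P = 2,137.3327; D_Mac = 3.70889 half-year periods = 1.85445 yrs; D_mod = 1.85445/(1+0.03625) = 1.78958 yrs.
ΔP/P ≈ -D_mod · Δy = -1.78958 × (+0.0105) = -0.018791 = -1.8791%.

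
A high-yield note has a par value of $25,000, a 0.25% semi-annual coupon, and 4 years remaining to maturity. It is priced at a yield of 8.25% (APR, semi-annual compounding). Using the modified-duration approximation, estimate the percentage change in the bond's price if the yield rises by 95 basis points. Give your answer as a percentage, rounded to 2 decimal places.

-3.63%

Periodic yield y = 0.04125. Modified duration first:
  t   CF        PV=CF/(1+0.04125)^t    t·PV
  1        31.25        30.0120        30.0120
  2        31.25        28.8231        57.6461
  3        31.25        27.6812        83.0436
  4        31.25        26.5846       106.3384
  5        31.25        25.5314       127.6571
  6        31.25        24.5200       147.1198
  7        31.25        23.5486       164.8401
  8    25,031.25    18,115.1704   144,921.3628
  Σ                 18,301.8712   145,638.0200
P = 18,301.8712; D_Mac = 7.95755 half-year periods = 3.97877 yrs; D_mod = 3.97877/(1+0.04125) = 3.82115 yrs.
ΔP/P ≈ -D_mod · Δy = -3.82115 × (+0.0095) = -0.036301 = -3.6301%.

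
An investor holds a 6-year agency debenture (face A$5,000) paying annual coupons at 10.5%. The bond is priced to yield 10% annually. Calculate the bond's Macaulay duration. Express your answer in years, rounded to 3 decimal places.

Periodic yield y = 0.1. Discount each cash flow and weight by its year:
  t   CF        PV=CF/(1+0.1)^t    t·PV
  1       525.00       477.2727       477.2727
  2       525.00       433.8843       867.7686
  3       525.00       394.4403     1,183.3208
  4       525.00       358.5821     1,434.3283
  5       525.00       325.9837     1,629.9185
  6     5,525.00     3,118.7185    18,712.3108
  Σ                  5,108.8815    24,304.9196
Price P = Σ PV = 5,108.8815.
Macaulay duration = Σ(t·PV) / P = 24,304.9196 / 5,108.8815 = 4.75739 years.

4.757 years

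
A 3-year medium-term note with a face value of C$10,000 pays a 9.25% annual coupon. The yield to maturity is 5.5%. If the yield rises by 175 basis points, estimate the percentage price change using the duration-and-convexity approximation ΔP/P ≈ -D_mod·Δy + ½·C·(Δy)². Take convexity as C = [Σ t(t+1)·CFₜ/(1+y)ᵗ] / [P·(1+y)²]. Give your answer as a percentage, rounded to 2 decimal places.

With y = 0.055:
  t   CF        PV=CF/(1+0.055)^t    t·PV        t(t+1)·PV
  1       925.00       876.7773       876.7773       1,753.5545
  2       925.00       831.0685     1,662.1370       4,986.4109
  3    10,925.00     9,303.8793    27,911.6378     111,646.5514
  Σ                 11,011.7250    30,450.5521     118,386.5168
P = 11,011.7250; D_Mac = 2.76528 yrs; D_mod = 2.62112 yrs; C = 9.65922.
Duration effect: -2.62112 × (+0.0175) = -0.045870
Convexity effect: 0.5 × 9.65922 × (0.0175)² = +0.0014791
ΔP/P ≈ -0.045870 + 0.0014791 = -0.044391 = -4.4391%.

-4.44%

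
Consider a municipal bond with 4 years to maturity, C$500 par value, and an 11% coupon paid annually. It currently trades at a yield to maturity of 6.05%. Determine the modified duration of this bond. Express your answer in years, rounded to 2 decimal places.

3.29 years

Periodic yield y = 0.0605. First find Macaulay duration:
  t   CF        PV=CF/(1+0.0605)^t    t·PV
  1        55.00        51.8623        51.8623
  2        55.00        48.9037        97.8073
  3        55.00        46.1138       138.3413
  4       555.00       438.7835     1,755.1340
  Σ                    585.6633     2,043.1450
P = 585.6633; Macaulay duration = 2,043.1450 / 585.6633 = 3.48860 years.
Modified duration = D_Mac / (1 + y) = 3.48860 / 1.0605 = 3.28958 years.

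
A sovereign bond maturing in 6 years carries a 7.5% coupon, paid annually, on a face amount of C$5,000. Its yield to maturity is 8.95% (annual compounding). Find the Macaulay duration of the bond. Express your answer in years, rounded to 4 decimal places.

Periodic yield y = 0.0895. Discount each cash flow and weight by its year:
  t   CF        PV=CF/(1+0.0895)^t    t·PV
  1       375.00       344.1946       344.1946
  2       375.00       315.9198       631.8395
  3       375.00       289.9677       869.9030
  4       375.00       266.1475     1,064.5898
  5       375.00       244.2840     1,221.4202
  6     5,375.00     3,213.7720    19,282.6319
  Σ                  4,674.2855    23,414.5791
Price P = Σ PV = 4,674.2855.
Macaulay duration = Σ(t·PV) / P = 23,414.5791 / 4,674.2855 = 5.00923 years.

5.0092 years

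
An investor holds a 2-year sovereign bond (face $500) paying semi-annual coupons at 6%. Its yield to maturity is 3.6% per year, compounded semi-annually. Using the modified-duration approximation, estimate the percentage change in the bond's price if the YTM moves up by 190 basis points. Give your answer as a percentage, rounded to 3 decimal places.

Periodic yield y = 0.018. Modified duration first:
  t   CF        PV=CF/(1+0.018)^t    t·PV
  1        15.00        14.7348        14.7348
  2        15.00        14.4742        28.9485
  3        15.00        14.2183        42.6549
  4       515.00       479.5304     1,918.1215
  Σ                    522.9577     2,004.4597
P = 522.9577; D_Mac = 3.83293 half-year periods = 1.91646 yrs; D_mod = 1.91646/(1+0.018) = 1.88258 yrs.
ΔP/P ≈ -D_mod · Δy = -1.88258 × (+0.019) = -0.035769 = -3.5769%.

-3.577%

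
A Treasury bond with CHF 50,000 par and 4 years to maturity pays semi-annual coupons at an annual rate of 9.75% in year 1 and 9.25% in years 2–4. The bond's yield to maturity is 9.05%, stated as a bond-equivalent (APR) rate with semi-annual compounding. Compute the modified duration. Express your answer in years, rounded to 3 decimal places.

Periodic yield y = 0.04525. First find Macaulay duration:
  t   CF        PV=CF/(1+0.04525)^t    t·PV
  1     2,437.50     2,331.9780     2,331.9780
  2     2,437.50     2,231.0242     4,462.0483
  3     2,312.50     2,024.9822     6,074.9466
  4     2,312.50     1,937.3185     7,749.2742
  5     2,312.50     1,853.4499     9,267.2497
  6     2,312.50     1,773.2121    10,639.2725
  7     2,312.50     1,696.4478    11,875.1348
  8    52,312.50    36,715.0451   293,720.3605
  Σ                 50,563.4578   346,120.2647
P = 50,563.4578; Macaulay duration = 346,120.2647 / 50,563.4578 = 6.84526 half-year periods = 3.42263 years.
Modified duration = D_Mac / (1 + y) = 3.42263 / 1.04525 = 3.27446 years.

3.274 years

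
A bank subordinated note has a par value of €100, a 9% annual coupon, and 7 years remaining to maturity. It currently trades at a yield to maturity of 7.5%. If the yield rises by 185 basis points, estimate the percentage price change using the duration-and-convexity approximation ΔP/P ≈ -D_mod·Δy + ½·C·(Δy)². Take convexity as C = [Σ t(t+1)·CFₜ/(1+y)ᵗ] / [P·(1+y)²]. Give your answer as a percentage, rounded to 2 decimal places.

-8.94%

With y = 0.075:
  t   CF        PV=CF/(1+0.075)^t    t·PV        t(t+1)·PV
  1         9.00         8.3721         8.3721          16.7442
  2         9.00         7.7880        15.5760          46.7280
  3         9.00         7.2446        21.7339          86.9357
  4         9.00         6.7392        26.9568         134.7841
  5         9.00         6.2690        31.3451         188.0708
  6         9.00         5.8317        34.9899         244.9295
  7       109.00        65.7003       459.9020       3,679.2159
  Σ                    107.9449       598.8759       4,397.4082
P = 107.9449; D_Mac = 5.54798 yrs; D_mod = 5.16091 yrs; C = 35.25151.
Duration effect: -5.16091 × (+0.0185) = -0.095477
Convexity effect: 0.5 × 35.25151 × (0.0185)² = +0.0060324
ΔP/P ≈ -0.095477 + 0.0060324 = -0.089444 = -8.9444%.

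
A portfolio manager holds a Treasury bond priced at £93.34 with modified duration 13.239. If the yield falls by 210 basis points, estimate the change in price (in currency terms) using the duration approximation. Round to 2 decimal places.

Duration approximation: ΔP/P ≈ -D_mod · Δy = -13.239 × (-0.021) = +0.278019.
ΔP ≈ 93.34 × (+0.278019) = +25.95029346.

+£25.95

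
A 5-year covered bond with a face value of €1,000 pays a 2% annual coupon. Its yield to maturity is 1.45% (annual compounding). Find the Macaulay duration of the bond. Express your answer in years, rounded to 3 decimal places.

Periodic yield y = 0.0145. Discount each cash flow and weight by its year:
  t   CF        PV=CF/(1+0.0145)^t    t·PV
  1        20.00        19.7141        19.7141
  2        20.00        19.4324        38.8648
  3        20.00        19.1546        57.4639
  4        20.00        18.8809        75.5234
  5     1,020.00       949.1611     4,745.8053
  Σ                  1,026.3431     4,937.3716
Price P = Σ PV = 1,026.3431.
Macaulay duration = Σ(t·PV) / P = 4,937.3716 / 1,026.3431 = 4.81064 years.

4.811 years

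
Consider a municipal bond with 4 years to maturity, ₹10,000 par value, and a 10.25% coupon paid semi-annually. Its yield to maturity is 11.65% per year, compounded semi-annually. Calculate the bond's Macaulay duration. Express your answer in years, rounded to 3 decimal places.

3.364 years

Periodic yield y = 0.05825. Discount each cash flow and weight by its period:
  t   CF        PV=CF/(1+0.05825)^t    t·PV
  1       512.50       484.2901       484.2901
  2       512.50       457.6330       915.2660
  3       512.50       432.4432     1,297.3295
  4       512.50       408.6399     1,634.5596
  5       512.50       386.1468     1,930.7342
  6       512.50       364.8919     2,189.3513
  7       512.50       344.8069     2,413.6482
  8    10,512.50     6,683.4360    53,467.4878
  Σ                  9,562.2877    64,332.6666
Price P = Σ PV = 9,562.2877.
Macaulay duration = Σ(t·PV) / P = 64,332.6666 / 9,562.2877 = 6.72775 half-year periods.
In years: 6.72775 / 2 = 3.36387 years.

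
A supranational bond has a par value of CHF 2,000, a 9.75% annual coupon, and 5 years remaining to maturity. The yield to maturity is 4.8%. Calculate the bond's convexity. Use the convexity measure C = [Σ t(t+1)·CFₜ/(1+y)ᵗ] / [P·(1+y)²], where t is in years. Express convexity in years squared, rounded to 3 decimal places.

With y = 0.048:
  t   CF        PV=CF/(1+0.048)^t    t·PV        t(t+1)·PV
  1       195.00       186.0687       186.0687         372.1374
  2       195.00       177.5465       355.0929       1,065.2788
  3       195.00       169.4146       508.2437       2,032.9749
  4       195.00       161.6551       646.6205       3,233.1025
  5     2,195.00     1,736.3134     8,681.5669      52,089.4013
  Σ                  2,430.9982    10,377.5928      58,792.8950
P = 2,430.9982.
Convexity = Σ t(t+1)·PV / [P·(1+y)²] = 58,792.8950 / (2,430.9982 × 1.098304) = 22.02002.

22.020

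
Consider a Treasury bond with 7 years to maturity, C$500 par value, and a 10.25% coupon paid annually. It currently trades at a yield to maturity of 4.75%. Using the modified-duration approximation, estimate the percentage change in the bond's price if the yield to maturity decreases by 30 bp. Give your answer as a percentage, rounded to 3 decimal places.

+1.591%

Periodic yield y = 0.0475. Modified duration first:
  t   CF        PV=CF/(1+0.0475)^t    t·PV
  1        51.25        48.9260        48.9260
  2        51.25        46.7074        93.4148
  3        51.25        44.5894       133.7682
  4        51.25        42.5675       170.2698
  5        51.25        40.6372       203.1860
  6        51.25        38.7945       232.7667
  7       551.25       398.3551     2,788.4857
  Σ                    660.5771     3,670.8173
P = 660.5771; D_Mac = 5.55699 yrs; D_mod = 5.55699/(1+0.0475) = 5.30500 yrs.
ΔP/P ≈ -D_mod · Δy = -5.30500 × (-0.003) = +0.015915 = +1.5915%.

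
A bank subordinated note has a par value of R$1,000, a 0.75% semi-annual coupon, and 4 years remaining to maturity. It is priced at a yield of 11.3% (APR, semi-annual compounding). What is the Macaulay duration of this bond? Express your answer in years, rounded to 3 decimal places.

3.933 years

Periodic yield y = 0.0565. Discount each cash flow and weight by its period:
  t   CF        PV=CF/(1+0.0565)^t    t·PV
  1         3.75         3.5495         3.5495
  2         3.75         3.3596         6.7193
  3         3.75         3.1800         9.5399
  4         3.75         3.0099        12.0396
  5         3.75         2.8489        14.2447
  6         3.75         2.6966        16.1795
  7         3.75         2.5524        17.8666
  8     1,003.75       646.6504     5,173.2032
  Σ                    667.8473     5,253.3423
Price P = Σ PV = 667.8473.
Macaulay duration = Σ(t·PV) / P = 5,253.3423 / 667.8473 = 7.86608 half-year periods.
In years: 7.86608 / 2 = 3.93304 years.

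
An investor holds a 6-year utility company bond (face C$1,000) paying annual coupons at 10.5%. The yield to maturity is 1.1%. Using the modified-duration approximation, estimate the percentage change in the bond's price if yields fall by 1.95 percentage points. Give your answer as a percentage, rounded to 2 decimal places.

+9.65%

Periodic yield y = 0.011. Modified duration first:
  t   CF        PV=CF/(1+0.011)^t    t·PV
  1       105.00       103.8576       103.8576
  2       105.00       102.7276       205.4551
  3       105.00       101.6099       304.8296
  4       105.00       100.5043       402.0172
  5       105.00        99.4108       497.0539
  6     1,105.00     1,034.7974     6,208.7846
  Σ                  1,542.9075     7,721.9981
P = 1,542.9075; D_Mac = 5.00484 yrs; D_mod = 5.00484/(1+0.011) = 4.95038 yrs.
ΔP/P ≈ -D_mod · Δy = -4.95038 × (-0.0195) = +0.096532 = +9.6532%.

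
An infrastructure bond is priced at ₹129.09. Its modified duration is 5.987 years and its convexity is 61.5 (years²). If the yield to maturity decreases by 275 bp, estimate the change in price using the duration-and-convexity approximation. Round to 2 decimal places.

+₹24.26

Duration effect: -D_mod·Δy = -5.987 × (-0.0275) = +0.1646425
Convexity effect: ½·C·(Δy)² = 0.5 × 61.5 × (-0.0275)² = +0.0232546875
ΔP/P ≈ +0.1646425 + 0.0232546875 = +0.1878971875
ΔP ≈ 129.09 × (+0.1878971875) = +24.255647934375.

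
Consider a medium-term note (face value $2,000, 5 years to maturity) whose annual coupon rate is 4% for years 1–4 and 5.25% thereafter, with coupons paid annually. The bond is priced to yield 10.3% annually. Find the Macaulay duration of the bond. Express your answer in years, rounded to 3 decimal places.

Periodic yield y = 0.103. Discount each cash flow and weight by its year:
  t   CF        PV=CF/(1+0.103)^t    t·PV
  1        80.00        72.5295        72.5295
  2        80.00        65.7565       131.5131
  3        80.00        59.6161       178.8483
  4        80.00        54.0490       216.1961
  5     2,105.00     1,289.3610     6,446.8051
  Σ                  1,541.3121     7,045.8921
Price P = Σ PV = 1,541.3121.
Macaulay duration = Σ(t·PV) / P = 7,045.8921 / 1,541.3121 = 4.57136 years.

4.571 years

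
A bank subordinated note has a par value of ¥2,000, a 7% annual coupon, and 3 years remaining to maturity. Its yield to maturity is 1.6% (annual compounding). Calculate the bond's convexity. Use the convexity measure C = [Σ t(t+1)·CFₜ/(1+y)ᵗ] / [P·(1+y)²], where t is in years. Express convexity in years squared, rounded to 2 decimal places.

10.71

With y = 0.016:
  t   CF        PV=CF/(1+0.016)^t    t·PV        t(t+1)·PV
  1       140.00       137.7953       137.7953         275.5906
  2       140.00       135.6253       271.2505         813.7516
  3     2,140.00     2,040.4814     6,121.4443      24,485.7773
  Σ                  2,313.9020     6,530.4901      25,575.1195
P = 2,313.9020.
Convexity = Σ t(t+1)·PV / [P·(1+y)²] = 25,575.1195 / (2,313.9020 × 1.032256) = 10.70743.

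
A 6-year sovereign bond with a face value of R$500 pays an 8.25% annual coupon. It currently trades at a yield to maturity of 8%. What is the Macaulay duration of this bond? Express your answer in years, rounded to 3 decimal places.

Periodic yield y = 0.08. Discount each cash flow and weight by its year:
  t   CF        PV=CF/(1+0.08)^t    t·PV
  1        41.25        38.1944        38.1944
  2        41.25        35.3652        70.7305
  3        41.25        32.7456        98.2367
  4        41.25        30.3200       121.2799
  5        41.25        28.0741       140.3703
  6       541.25       341.0793     2,046.4759
  Σ                    505.7786     2,515.2877
Price P = Σ PV = 505.7786.
Macaulay duration = Σ(t·PV) / P = 2,515.2877 / 505.7786 = 4.97310 years.

4.973 years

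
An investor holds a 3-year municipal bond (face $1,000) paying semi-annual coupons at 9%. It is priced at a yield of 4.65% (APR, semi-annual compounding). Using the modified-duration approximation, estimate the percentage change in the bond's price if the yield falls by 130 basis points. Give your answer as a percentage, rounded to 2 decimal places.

Periodic yield y = 0.02325. Modified duration first:
  t   CF        PV=CF/(1+0.02325)^t    t·PV
  1        45.00        43.9775        43.9775
  2        45.00        42.9783        85.9566
  3        45.00        42.0017       126.0052
  4        45.00        41.0474       164.1895
  5        45.00        40.1147       200.5736
  6     1,045.00       910.3864     5,462.3185
  Σ                  1,120.5061     6,083.0209
P = 1,120.5061; D_Mac = 5.42882 half-year periods = 2.71441 yrs; D_mod = 2.71441/(1+0.02325) = 2.65273 yrs.
ΔP/P ≈ -D_mod · Δy = -2.65273 × (-0.013) = +0.034486 = +3.4486%.

+3.45%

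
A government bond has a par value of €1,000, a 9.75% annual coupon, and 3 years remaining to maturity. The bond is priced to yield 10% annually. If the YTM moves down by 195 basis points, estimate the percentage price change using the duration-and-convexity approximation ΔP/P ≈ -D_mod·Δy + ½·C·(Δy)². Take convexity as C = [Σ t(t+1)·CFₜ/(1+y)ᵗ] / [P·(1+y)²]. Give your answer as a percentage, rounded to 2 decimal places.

With y = 0.1:
  t   CF        PV=CF/(1+0.1)^t    t·PV        t(t+1)·PV
  1        97.50        88.6364        88.6364         177.2727
  2        97.50        80.5785       161.1570         483.4711
  3     1,097.50       824.5680     2,473.7040       9,894.8159
  Σ                    993.7829     2,723.4974      10,555.5597
P = 993.7829; D_Mac = 2.74054 yrs; D_mod = 2.49140 yrs; C = 8.77818.
Duration effect: -2.49140 × (-0.0195) = +0.048582
Convexity effect: 0.5 × 8.77818 × (-0.0195)² = +0.0016690
ΔP/P ≈ +0.048582 + 0.0016690 = +0.050251 = +5.0251%.

+5.03%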